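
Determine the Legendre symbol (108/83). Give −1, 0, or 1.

Euler's criterion: (108/83) ≡ 25^41 (mod 83).
25^2 ≡ 44 (mod 83)
25^4 ≡ 27 (mod 83)
25^8 ≡ 65 (mod 83)
25^16 ≡ 75 (mod 83)
25^32 ≡ 64 (mod 83)
25^41 = 25^(32+8+1) ≡ 1 (mod 83).
Result is 1, so (108/83) = 1.

1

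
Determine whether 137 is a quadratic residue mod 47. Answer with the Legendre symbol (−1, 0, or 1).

-1

Euler's criterion: (137/47) ≡ 43^23 (mod 47).
43^2 ≡ 16 (mod 47)
43^4 ≡ 21 (mod 47)
43^8 ≡ 18 (mod 47)
43^16 ≡ 42 (mod 47)
43^23 = 43^(16+4+2+1) ≡ 46 (mod 47).
Result is 46 ≡ −1, so (137/47) = −1.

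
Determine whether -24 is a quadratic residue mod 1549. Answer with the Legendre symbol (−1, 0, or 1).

-1

First reduce: -24 ≡ 1525 (mod 1549).
Reciprocity: 1525 ≡ 1 and 1549 ≡ 1 (mod 4), so (1525/1549) = +(1549/1525).
Reduce top mod 1525: now compute (24/1525).
Pull out 2^3: since 1525 ≡ 5 (mod 8), (2/1525) = -1, so (2/1525)^3 = -1.
Reciprocity: 3 ≡ 3 and 1525 ≡ 1 (mod 4), so (3/1525) = +(1525/3).
Reduce top mod 3: now compute (1/3).
Reached (1/3) = 1. Collecting the sign flips along the way, the symbol is -1.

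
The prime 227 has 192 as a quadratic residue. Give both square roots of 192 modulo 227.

54, 173

Since 227 ≡ 3 (mod 4), a square root of 192 is 192^((227+1)/4) = 192^57 mod 227.
Repeated squaring: 192^2≡90, 192^4≡155, 192^8≡190, 192^16≡7, 192^32≡49 (mod 227).
192^57 = 192^(32+16+8+1) ≡ 173 (mod 227).
Check: 173² = 29929 ≡ 192 (mod 227). The two roots are 54 and 173.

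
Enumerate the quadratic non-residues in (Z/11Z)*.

Square k = 1,…,5 (k and 11−k give the same square):
1²=1, 2²=4, 3²=9, 4²≡5, 5²≡3 (mod 11).
The residues are {1, 3, 4, 5, 9}; the non-residues are the remaining 5 nonzero classes.

2,6,7,8,10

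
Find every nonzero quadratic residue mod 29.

1,4,5,6,7,9,13,16,20,22,23,24,25,28

Square k = 1,…,14 (k and 29−k give the same square):
1²=1, 2²=4, 3²=9, 4²=16, 5²=25, 6²≡7, 7²≡20, 8²≡6, 9²≡23, 10²≡13, 11²≡5, 12²≡28, 13²≡24, 14²≡22 (mod 29).
So the quadratic residues mod 29 are {1, 4, 5, 6, 7, 9, 13, 16, 20, 22, 23, 24, 25, 28}.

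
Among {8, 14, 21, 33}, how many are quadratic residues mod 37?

(8/37) = -1 → non-residue.
(14/37) = -1 → non-residue.
(21/37) = +1 → QR.
(33/37) = +1 → QR.
Total quadratic residues among the 4: 2.

2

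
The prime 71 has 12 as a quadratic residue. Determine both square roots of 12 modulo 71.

Since 71 ≡ 3 (mod 4), a square root of 12 is 12^((71+1)/4) = 12^18 mod 71.
Repeated squaring: 12^2≡2, 12^4≡4, 12^8≡16, 12^16≡43 (mod 71).
12^18 = 12^(16+2) ≡ 15 (mod 71).
Check: 15² = 225 ≡ 12 (mod 71). The two roots are 15 and 56.

15, 56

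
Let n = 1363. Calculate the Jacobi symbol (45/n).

Reciprocity: 45 ≡ 1 and 1363 ≡ 3 (mod 4), so (45/1363) = +(1363/45).
Reduce top mod 45: now compute (13/45).
Reciprocity: 13 ≡ 1 and 45 ≡ 1 (mod 4), so (13/45) = +(45/13).
Reduce top mod 13: now compute (6/13).
Pull out 2: since 13 ≡ 5 (mod 8), (2/13) = -1.
Reciprocity: 3 ≡ 3 and 13 ≡ 1 (mod 4), so (3/13) = +(13/3).
Reduce top mod 3: now compute (1/3).
Reached (1/3) = 1. Collecting the sign flips along the way, the symbol is -1.

-1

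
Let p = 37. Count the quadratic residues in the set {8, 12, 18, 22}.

1

(8/37) = -1 → non-residue.
(12/37) = +1 → QR.
(18/37) = -1 → non-residue.
(22/37) = -1 → non-residue.
Total quadratic residues among the 4: 1.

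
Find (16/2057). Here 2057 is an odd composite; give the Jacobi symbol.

Pull out 2^4: since 2057 ≡ 1 (mod 8), (2/2057) = +1, so (2/2057)^4 = +1.
Reached (1/2057) = 1. Collecting the sign flips along the way, the symbol is +1.

1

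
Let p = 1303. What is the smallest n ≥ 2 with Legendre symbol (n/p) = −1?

(2/1303) = +1, so 2 is a residue.
(3/1303) = −1, so 3 is the smallest positive non-residue mod 1303.

3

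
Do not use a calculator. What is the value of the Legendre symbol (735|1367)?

-1

Reciprocity: 735 ≡ 3 and 1367 ≡ 3 (mod 4), so (735/1367) = −(1367/735).
Reduce top mod 735: now compute (632/735).
Pull out 2^3: since 735 ≡ 7 (mod 8), (2/735) = +1, so (2/735)^3 = +1.
Reciprocity: 79 ≡ 3 and 735 ≡ 3 (mod 4), so (79/735) = −(735/79).
Reduce top mod 79: now compute (24/79).
Pull out 2^3: since 79 ≡ 7 (mod 8), (2/79) = +1, so (2/79)^3 = +1.
Reciprocity: 3 ≡ 3 and 79 ≡ 3 (mod 4), so (3/79) = −(79/3).
Reduce top mod 3: now compute (1/3).
Reached (1/3) = 1. Collecting the sign flips along the way, the symbol is -1.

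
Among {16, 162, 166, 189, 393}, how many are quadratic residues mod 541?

3

(16/541) = +1 → QR.
(162/541) = -1 → non-residue.
(166/541) = +1 → QR.
(189/541) = +1 → QR.
(393/541) = -1 → non-residue.
Total quadratic residues among the 5: 3.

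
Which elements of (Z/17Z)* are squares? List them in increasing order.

1,2,4,8,9,13,15,16

Square k = 1,…,8 (k and 17−k give the same square):
1²=1, 2²=4, 3²=9, 4²=16, 5²≡8, 6²≡2, 7²≡15, 8²≡13 (mod 17).
So the quadratic residues mod 17 are {1, 2, 4, 8, 9, 13, 15, 16}.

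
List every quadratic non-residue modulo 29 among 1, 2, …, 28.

Square k = 1,…,14 (k and 29−k give the same square):
1²=1, 2²=4, 3²=9, 4²=16, 5²=25, 6²≡7, 7²≡20, 8²≡6, 9²≡23, 10²≡13, 11²≡5, 12²≡28, 13²≡24, 14²≡22 (mod 29).
The residues are {1, 4, 5, 6, 7, 9, 13, 16, 20, 22, 23, 24, 25, 28}; the non-residues are the remaining 14 nonzero classes.

2 3 8 10 11 12 14 15 17 18 19 21 26 27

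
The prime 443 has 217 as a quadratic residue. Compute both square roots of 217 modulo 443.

190, 253

Since 443 ≡ 3 (mod 4), a square root of 217 is 217^((443+1)/4) = 217^111 mod 443.
Repeated squaring: 217^2≡131, 217^4≡327, 217^8≡166, 217^16≡90, 217^32≡126, 217^64≡371 (mod 443).
217^111 = 217^(64+32+8+4+2+1) ≡ 253 (mod 443).
Check: 253² = 64009 ≡ 217 (mod 443). The two roots are 190 and 253.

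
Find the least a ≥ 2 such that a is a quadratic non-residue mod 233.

3

(2/233) = +1, so 2 is a residue.
(3/233) = −1, so 3 is the smallest positive non-residue mod 233.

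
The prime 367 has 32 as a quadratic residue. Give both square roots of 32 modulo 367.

Since 367 ≡ 3 (mod 4), a square root of 32 is 32^((367+1)/4) = 32^92 mod 367.
Repeated squaring: 32^2≡290, 32^4≡57, 32^8≡313, 32^16≡347, 32^32≡33, 32^64≡355 (mod 367).
32^92 = 32^(64+16+8+4) ≡ 51 (mod 367).
Check: 51² = 2601 ≡ 32 (mod 367). The two roots are 51 and 316.

51, 316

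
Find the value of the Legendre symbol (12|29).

-1

Pull out 2^2: since 29 ≡ 5 (mod 8), (2/29) = -1, so (2/29)^2 = +1.
Reciprocity: 3 ≡ 3 and 29 ≡ 1 (mod 4), so (3/29) = +(29/3).
Reduce top mod 3: now compute (2/3).
Pull out 2: since 3 ≡ 3 (mod 8), (2/3) = -1.
Reached (1/3) = 1. Collecting the sign flips along the way, the symbol is -1.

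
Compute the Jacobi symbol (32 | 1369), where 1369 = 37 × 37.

1

Pull out 2^5: since 1369 ≡ 1 (mod 8), (2/1369) = +1, so (2/1369)^5 = +1.
Reached (1/1369) = 1. Collecting the sign flips along the way, the symbol is +1.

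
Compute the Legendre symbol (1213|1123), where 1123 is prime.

1

First reduce: 1213 ≡ 90 (mod 1123).
Pull out 2: since 1123 ≡ 3 (mod 8), (2/1123) = -1.
Reciprocity: 45 ≡ 1 and 1123 ≡ 3 (mod 4), so (45/1123) = +(1123/45).
Reduce top mod 45: now compute (43/45).
Reciprocity: 43 ≡ 3 and 45 ≡ 1 (mod 4), so (43/45) = +(45/43).
Reduce top mod 43: now compute (2/43).
Pull out 2: since 43 ≡ 3 (mod 8), (2/43) = -1.
Reached (1/43) = 1. Collecting the sign flips along the way, the symbol is +1.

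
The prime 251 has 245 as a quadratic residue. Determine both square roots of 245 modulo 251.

112, 139

Since 251 ≡ 3 (mod 4), a square root of 245 is 245^((251+1)/4) = 245^63 mod 251.
Repeated squaring: 245^2≡36, 245^4≡41, 245^8≡175, 245^16≡3, 245^32≡9 (mod 251).
245^63 = 245^(32+16+8+4+2+1) ≡ 112 (mod 251).
Check: 112² = 12544 ≡ 245 (mod 251). The two roots are 112 and 139.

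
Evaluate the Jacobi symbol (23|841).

Reciprocity: 23 ≡ 3 and 841 ≡ 1 (mod 4), so (23/841) = +(841/23).
Reduce top mod 23: now compute (13/23).
Reciprocity: 13 ≡ 1 and 23 ≡ 3 (mod 4), so (13/23) = +(23/13).
Reduce top mod 13: now compute (10/13).
Pull out 2: since 13 ≡ 5 (mod 8), (2/13) = -1.
Reciprocity: 5 ≡ 1 and 13 ≡ 1 (mod 4), so (5/13) = +(13/5).
Reduce top mod 5: now compute (3/5).
Reciprocity: 3 ≡ 3 and 5 ≡ 1 (mod 4), so (3/5) = +(5/3).
Reduce top mod 3: now compute (2/3).
Pull out 2: since 3 ≡ 3 (mod 8), (2/3) = -1.
Reached (1/3) = 1. Collecting the sign flips along the way, the symbol is +1.

1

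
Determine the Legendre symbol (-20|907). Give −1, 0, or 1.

1

Euler's criterion: (-20/907) ≡ 887^453 (mod 907).
887^2 ≡ 400 (mod 907)
887^4 ≡ 368 (mod 907)
887^8 ≡ 281 (mod 907)
887^16 ≡ 52 (mod 907)
887^32 ≡ 890 (mod 907)
887^64 ≡ 289 (mod 907)
887^128 ≡ 77 (mod 907)
887^256 ≡ 487 (mod 907)
887^453 = 887^(256+128+64+4+1) ≡ 1 (mod 907).
Result is 1, so (-20/907) = 1.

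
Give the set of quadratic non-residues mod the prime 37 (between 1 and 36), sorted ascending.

2, 5, 6, 8, 13, 14, 15, 17, 18, 19, 20, 22, 23, 24, 29, 31, 32, 35

Square k = 1,…,18 (k and 37−k give the same square):
1²=1, 2²=4, 3²=9, 4²=16, 5²=25, 6²=36, 7²≡12, 8²≡27, 9²≡7, 10²≡26, 11²≡10, 12²≡33, 13²≡21, 14²≡11, 15²≡3, 16²≡34, 17²≡30, 18²≡28 (mod 37).
The residues are {1, 3, 4, 7, 9, 10, 11, 12, 16, 21, 25, 26, 27, 28, 30, 33, 34, 36}; the non-residues are the remaining 18 nonzero classes.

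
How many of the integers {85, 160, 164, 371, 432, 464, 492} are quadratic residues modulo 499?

(85/499) = -1 → non-residue.
(160/499) = -1 → non-residue.
(164/499) = -1 → non-residue.
(371/499) = +1 → QR.
(432/499) = -1 → non-residue.
(464/499) = +1 → QR.
(492/499) = +1 → QR.
Total quadratic residues among the 7: 3.

3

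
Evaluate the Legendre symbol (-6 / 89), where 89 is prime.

-1

First reduce: -6 ≡ 83 (mod 89).
Reciprocity: 83 ≡ 3 and 89 ≡ 1 (mod 4), so (83/89) = +(89/83).
Reduce top mod 83: now compute (6/83).
Pull out 2: since 83 ≡ 3 (mod 8), (2/83) = -1.
Reciprocity: 3 ≡ 3 and 83 ≡ 3 (mod 4), so (3/83) = −(83/3).
Reduce top mod 3: now compute (2/3).
Pull out 2: since 3 ≡ 3 (mod 8), (2/3) = -1.
Reached (1/3) = 1. Collecting the sign flips along the way, the symbol is -1.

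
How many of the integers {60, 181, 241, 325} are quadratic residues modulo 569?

(60/569) = -1 → non-residue.
(181/569) = -1 → non-residue.
(241/569) = +1 → QR.
(325/569) = +1 → QR.
Total quadratic residues among the 4: 2.

2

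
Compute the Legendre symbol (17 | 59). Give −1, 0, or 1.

Reciprocity: 17 ≡ 1 and 59 ≡ 3 (mod 4), so (17/59) = +(59/17).
Reduce top mod 17: now compute (8/17).
Pull out 2^3: since 17 ≡ 1 (mod 8), (2/17) = +1, so (2/17)^3 = +1.
Reached (1/17) = 1. Collecting the sign flips along the way, the symbol is +1.

1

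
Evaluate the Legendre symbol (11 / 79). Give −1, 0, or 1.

Euler's criterion: (11/79) ≡ 11^39 (mod 79).
11^2 ≡ 42 (mod 79)
11^4 ≡ 26 (mod 79)
11^8 ≡ 44 (mod 79)
11^16 ≡ 40 (mod 79)
11^32 ≡ 20 (mod 79)
11^39 = 11^(32+4+2+1) ≡ 1 (mod 79).
Result is 1, so (11/79) = 1.

1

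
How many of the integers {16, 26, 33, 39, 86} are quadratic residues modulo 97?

(16/97) = +1 → QR.
(26/97) = -1 → non-residue.
(33/97) = +1 → QR.
(39/97) = -1 → non-residue.
(86/97) = +1 → QR.
Total quadratic residues among the 5: 3.

3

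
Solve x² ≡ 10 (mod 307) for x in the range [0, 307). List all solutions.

138, 169

Since 307 ≡ 3 (mod 4), a square root of 10 is 10^((307+1)/4) = 10^77 mod 307.
Repeated squaring: 10^2≡100, 10^4≡176, 10^8≡276, 10^16≡40, 10^32≡65, 10^64≡234 (mod 307).
10^77 = 10^(64+8+4+1) ≡ 169 (mod 307).
Check: 169² = 28561 ≡ 10 (mod 307). The two roots are 138 and 169.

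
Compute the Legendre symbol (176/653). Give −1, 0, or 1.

Pull out 2^4: since 653 ≡ 5 (mod 8), (2/653) = -1, so (2/653)^4 = +1.
Reciprocity: 11 ≡ 3 and 653 ≡ 1 (mod 4), so (11/653) = +(653/11).
Reduce top mod 11: now compute (4/11).
Pull out 2^2: since 11 ≡ 3 (mod 8), (2/11) = -1, so (2/11)^2 = +1.
Reached (1/11) = 1. Collecting the sign flips along the way, the symbol is +1.

1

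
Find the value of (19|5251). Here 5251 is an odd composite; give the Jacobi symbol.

-1

Reciprocity: 19 ≡ 3 and 5251 ≡ 3 (mod 4), so (19/5251) = −(5251/19).
Reduce top mod 19: now compute (7/19).
Reciprocity: 7 ≡ 3 and 19 ≡ 3 (mod 4), so (7/19) = −(19/7).
Reduce top mod 7: now compute (5/7).
Reciprocity: 5 ≡ 1 and 7 ≡ 3 (mod 4), so (5/7) = +(7/5).
Reduce top mod 5: now compute (2/5).
Pull out 2: since 5 ≡ 5 (mod 8), (2/5) = -1.
Reached (1/5) = 1. Collecting the sign flips along the way, the symbol is -1.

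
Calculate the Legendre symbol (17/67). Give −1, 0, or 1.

Reciprocity: 17 ≡ 1 and 67 ≡ 3 (mod 4), so (17/67) = +(67/17).
Reduce top mod 17: now compute (16/17).
Pull out 2^4: since 17 ≡ 1 (mod 8), (2/17) = +1, so (2/17)^4 = +1.
Reached (1/17) = 1. Collecting the sign flips along the way, the symbol is +1.

1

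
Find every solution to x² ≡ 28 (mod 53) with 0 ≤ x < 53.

53 ≡ 1 (mod 4), so we find a root by search.
Trying successive values, 9² = 81 ≡ 28 (mod 53). The other root is 53 − 9 = 44.

9, 44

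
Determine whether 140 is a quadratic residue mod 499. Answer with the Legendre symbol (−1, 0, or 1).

-1

Pull out 2^2: since 499 ≡ 3 (mod 8), (2/499) = -1, so (2/499)^2 = +1.
Reciprocity: 35 ≡ 3 and 499 ≡ 3 (mod 4), so (35/499) = −(499/35).
Reduce top mod 35: now compute (9/35).
Reciprocity: 9 ≡ 1 and 35 ≡ 3 (mod 4), so (9/35) = +(35/9).
Reduce top mod 9: now compute (8/9).
Pull out 2^3: since 9 ≡ 1 (mod 8), (2/9) = +1, so (2/9)^3 = +1.
Reached (1/9) = 1. Collecting the sign flips along the way, the symbol is -1.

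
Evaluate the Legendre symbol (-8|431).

-1

First reduce: -8 ≡ 423 (mod 431).
Reciprocity: 423 ≡ 3 and 431 ≡ 3 (mod 4), so (423/431) = −(431/423).
Reduce top mod 423: now compute (8/423).
Pull out 2^3: since 423 ≡ 7 (mod 8), (2/423) = +1, so (2/423)^3 = +1.
Reached (1/423) = 1. Collecting the sign flips along the way, the symbol is -1.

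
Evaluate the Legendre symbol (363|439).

Reciprocity: 363 ≡ 3 and 439 ≡ 3 (mod 4), so (363/439) = −(439/363).
Reduce top mod 363: now compute (76/363).
Pull out 2^2: since 363 ≡ 3 (mod 8), (2/363) = -1, so (2/363)^2 = +1.
Reciprocity: 19 ≡ 3 and 363 ≡ 3 (mod 4), so (19/363) = −(363/19).
Reduce top mod 19: now compute (2/19).
Pull out 2: since 19 ≡ 3 (mod 8), (2/19) = -1.
Reached (1/19) = 1. Collecting the sign flips along the way, the symbol is -1.

-1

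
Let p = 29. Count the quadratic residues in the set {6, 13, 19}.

(6/29) = +1 → QR.
(13/29) = +1 → QR.
(19/29) = -1 → non-residue.
Total quadratic residues among the 3: 2.

2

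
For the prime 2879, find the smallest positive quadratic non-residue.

(2/2879) = +1, so 2 is a residue.
(3/2879) = +1, so 3 is a residue.
(4/2879) = +1, so 4 is a residue.
(5/2879) = +1, so 5 is a residue.
(6/2879) = +1, so 6 is a residue.
(7/2879) = −1, so 7 is the smallest positive non-residue mod 2879.

7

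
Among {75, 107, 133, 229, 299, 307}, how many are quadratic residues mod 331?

(75/331) = -1 → non-residue.
(107/331) = -1 → non-residue.
(133/331) = -1 → non-residue.
(229/331) = -1 → non-residue.
(299/331) = +1 → QR.
(307/331) = -1 → non-residue.
Total quadratic residues among the 6: 1.

1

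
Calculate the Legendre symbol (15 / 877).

Reciprocity: 15 ≡ 3 and 877 ≡ 1 (mod 4), so (15/877) = +(877/15).
Reduce top mod 15: now compute (7/15).
Reciprocity: 7 ≡ 3 and 15 ≡ 3 (mod 4), so (7/15) = −(15/7).
Reduce top mod 7: now compute (1/7).
Reached (1/7) = 1. Collecting the sign flips along the way, the symbol is -1.

-1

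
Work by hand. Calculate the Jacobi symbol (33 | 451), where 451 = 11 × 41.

0

Reciprocity: 33 ≡ 1 and 451 ≡ 3 (mod 4), so (33/451) = +(451/33).
Reduce top mod 33: now compute (22/33).
Pull out 2: since 33 ≡ 1 (mod 8), (2/33) = +1.
Reciprocity: 11 ≡ 3 and 33 ≡ 1 (mod 4), so (11/33) = +(33/11).
Reduce top mod 11: now compute (0/11).
Top reduces to 0: gcd > 1, so the symbol is 0.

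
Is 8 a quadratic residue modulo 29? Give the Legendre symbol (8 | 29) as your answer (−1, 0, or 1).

Euler's criterion: (8/29) ≡ 8^14 (mod 29).
8^2 ≡ 6 (mod 29)
8^4 ≡ 7 (mod 29)
8^8 ≡ 20 (mod 29)
8^14 = 8^(8+4+2) ≡ 28 (mod 29).
Result is 28 ≡ −1, so (8/29) = −1.

-1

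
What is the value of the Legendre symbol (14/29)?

-1

Pull out 2: since 29 ≡ 5 (mod 8), (2/29) = -1.
Reciprocity: 7 ≡ 3 and 29 ≡ 1 (mod 4), so (7/29) = +(29/7).
Reduce top mod 7: now compute (1/7).
Reached (1/7) = 1. Collecting the sign flips along the way, the symbol is -1.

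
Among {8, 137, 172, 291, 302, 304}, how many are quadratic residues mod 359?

2

(8/359) = +1 → QR.
(137/359) = -1 → non-residue.
(172/359) = -1 → non-residue.
(291/359) = -1 → non-residue.
(302/359) = +1 → QR.
(304/359) = -1 → non-residue.
Total quadratic residues among the 6: 2.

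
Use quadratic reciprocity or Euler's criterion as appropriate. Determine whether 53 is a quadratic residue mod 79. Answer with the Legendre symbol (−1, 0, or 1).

Euler's criterion: (53/79) ≡ 53^39 (mod 79).
53^2 ≡ 44 (mod 79)
53^4 ≡ 40 (mod 79)
53^8 ≡ 20 (mod 79)
53^16 ≡ 5 (mod 79)
53^32 ≡ 25 (mod 79)
53^39 = 53^(32+4+2+1) ≡ 78 (mod 79).
Result is 78 ≡ −1, so (53/79) = −1.

-1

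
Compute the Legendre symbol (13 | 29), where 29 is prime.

1

Euler's criterion: (13/29) ≡ 13^14 (mod 29).
13^2 ≡ 24 (mod 29)
13^4 ≡ 25 (mod 29)
13^8 ≡ 16 (mod 29)
13^14 = 13^(8+4+2) ≡ 1 (mod 29).
Result is 1, so (13/29) = 1.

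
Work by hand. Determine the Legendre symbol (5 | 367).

-1

Reciprocity: 5 ≡ 1 and 367 ≡ 3 (mod 4), so (5/367) = +(367/5).
Reduce top mod 5: now compute (2/5).
Pull out 2: since 5 ≡ 5 (mod 8), (2/5) = -1.
Reached (1/5) = 1. Collecting the sign flips along the way, the symbol is -1.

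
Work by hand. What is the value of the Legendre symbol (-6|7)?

1

First reduce: -6 ≡ 1 (mod 7).
Reached (1/7) = 1. Collecting the sign flips along the way, the symbol is +1.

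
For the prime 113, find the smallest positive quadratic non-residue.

(2/113) = +1, so 2 is a residue.
(3/113) = −1, so 3 is the smallest positive non-residue mod 113.

3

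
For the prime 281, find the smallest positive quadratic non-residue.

(2/281) = +1, so 2 is a residue.
(3/281) = −1, so 3 is the smallest positive non-residue mod 281.

3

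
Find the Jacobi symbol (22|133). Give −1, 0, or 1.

Pull out 2: since 133 ≡ 5 (mod 8), (2/133) = -1.
Reciprocity: 11 ≡ 3 and 133 ≡ 1 (mod 4), so (11/133) = +(133/11).
Reduce top mod 11: now compute (1/11).
Reached (1/11) = 1. Collecting the sign flips along the way, the symbol is -1.

-1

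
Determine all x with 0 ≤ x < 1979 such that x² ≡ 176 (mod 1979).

252, 1727

Since 1979 ≡ 3 (mod 4), a square root of 176 is 176^((1979+1)/4) = 176^495 mod 1979.
Repeated squaring: 176^2≡1291, 176^4≡363, 176^8≡1155, 176^16≡179, 176^32≡377, 176^64≡1620, 176^128≡246, 176^256≡1146 (mod 1979).
176^495 = 176^(256+128+64+32+8+4+2+1) ≡ 252 (mod 1979).
Check: 252² = 63504 ≡ 176 (mod 1979). The two roots are 252 and 1727.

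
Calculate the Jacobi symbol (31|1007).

1

Reciprocity: 31 ≡ 3 and 1007 ≡ 3 (mod 4), so (31/1007) = −(1007/31).
Reduce top mod 31: now compute (15/31).
Reciprocity: 15 ≡ 3 and 31 ≡ 3 (mod 4), so (15/31) = −(31/15).
Reduce top mod 15: now compute (1/15).
Reached (1/15) = 1. Collecting the sign flips along the way, the symbol is +1.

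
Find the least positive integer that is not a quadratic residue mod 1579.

2

(2/1579) = −1, so 2 is the smallest positive non-residue mod 1579.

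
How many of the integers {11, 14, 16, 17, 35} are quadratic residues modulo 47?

(11/47) = -1 → non-residue.
(14/47) = +1 → QR.
(16/47) = +1 → QR.
(17/47) = +1 → QR.
(35/47) = -1 → non-residue.
Total quadratic residues among the 5: 3.

3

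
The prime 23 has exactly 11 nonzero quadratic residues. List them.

Square k = 1,…,11 (k and 23−k give the same square):
1²=1, 2²=4, 3²=9, 4²=16, 5²≡2, 6²≡13, 7²≡3, 8²≡18, 9²≡12, 10²≡8, 11²≡6 (mod 23).
So the quadratic residues mod 23 are {1, 2, 3, 4, 6, 8, 9, 12, 13, 16, 18}.

1, 2, 3, 4, 6, 8, 9, 12, 13, 16, 18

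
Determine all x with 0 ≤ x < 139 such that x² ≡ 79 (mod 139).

45, 94

Since 139 ≡ 3 (mod 4), a square root of 79 is 79^((139+1)/4) = 79^35 mod 139.
Repeated squaring: 79^2≡125, 79^4≡57, 79^8≡52, 79^16≡63, 79^32≡77 (mod 139).
79^35 = 79^(32+2+1) ≡ 45 (mod 139).
Check: 45² = 2025 ≡ 79 (mod 139). The two roots are 45 and 94.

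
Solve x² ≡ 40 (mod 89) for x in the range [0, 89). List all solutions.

89 ≡ 1 (mod 4), so we find a root by search.
Trying successive values, 29² = 841 ≡ 40 (mod 89). The other root is 89 − 29 = 60.

29, 60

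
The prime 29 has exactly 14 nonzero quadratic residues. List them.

1, 4, 5, 6, 7, 9, 13, 16, 20, 22, 23, 24, 25, 28

Square k = 1,…,14 (k and 29−k give the same square):
1²=1, 2²=4, 3²=9, 4²=16, 5²=25, 6²≡7, 7²≡20, 8²≡6, 9²≡23, 10²≡13, 11²≡5, 12²≡28, 13²≡24, 14²≡22 (mod 29).
So the quadratic residues mod 29 are {1, 4, 5, 6, 7, 9, 13, 16, 20, 22, 23, 24, 25, 28}.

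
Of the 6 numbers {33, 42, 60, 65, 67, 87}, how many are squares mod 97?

(33/97) = +1 → QR.
(42/97) = -1 → non-residue.
(60/97) = -1 → non-residue.
(65/97) = +1 → QR.
(67/97) = -1 → non-residue.
(87/97) = -1 → non-residue.
Total quadratic residues among the 6: 2.

2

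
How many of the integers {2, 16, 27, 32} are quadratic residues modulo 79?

(2/79) = +1 → QR.
(16/79) = +1 → QR.
(27/79) = -1 → non-residue.
(32/79) = +1 → QR.
Total quadratic residues among the 4: 3.

3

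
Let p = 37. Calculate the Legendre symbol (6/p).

-1

Pull out 2: since 37 ≡ 5 (mod 8), (2/37) = -1.
Reciprocity: 3 ≡ 3 and 37 ≡ 1 (mod 4), so (3/37) = +(37/3).
Reduce top mod 3: now compute (1/3).
Reached (1/3) = 1. Collecting the sign flips along the way, the symbol is -1.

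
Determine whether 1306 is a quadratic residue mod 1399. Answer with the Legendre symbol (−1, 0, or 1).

-1

Pull out 2: since 1399 ≡ 7 (mod 8), (2/1399) = +1.
Reciprocity: 653 ≡ 1 and 1399 ≡ 3 (mod 4), so (653/1399) = +(1399/653).
Reduce top mod 653: now compute (93/653).
Reciprocity: 93 ≡ 1 and 653 ≡ 1 (mod 4), so (93/653) = +(653/93).
Reduce top mod 93: now compute (2/93).
Pull out 2: since 93 ≡ 5 (mod 8), (2/93) = -1.
Reached (1/93) = 1. Collecting the sign flips along the way, the symbol is -1.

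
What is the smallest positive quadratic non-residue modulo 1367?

(2/1367) = +1, so 2 is a residue.
(3/1367) = +1, so 3 is a residue.
(4/1367) = +1, so 4 is a residue.
(5/1367) = −1, so 5 is the smallest positive non-residue mod 1367.

5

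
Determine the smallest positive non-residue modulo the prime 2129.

3

(2/2129) = +1, so 2 is a residue.
(3/2129) = −1, so 3 is the smallest positive non-residue mod 2129.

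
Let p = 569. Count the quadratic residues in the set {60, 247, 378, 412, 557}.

0

(60/569) = -1 → non-residue.
(247/569) = -1 → non-residue.
(378/569) = -1 → non-residue.
(412/569) = -1 → non-residue.
(557/569) = -1 → non-residue.
Total quadratic residues among the 5: 0.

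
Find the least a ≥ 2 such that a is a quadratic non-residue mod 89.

3

(2/89) = +1, so 2 is a residue.
(3/89) = −1, so 3 is the smallest positive non-residue mod 89.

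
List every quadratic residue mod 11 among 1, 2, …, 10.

Square k = 1,…,5 (k and 11−k give the same square):
1²=1, 2²=4, 3²=9, 4²≡5, 5²≡3 (mod 11).
So the quadratic residues mod 11 are {1, 3, 4, 5, 9}.

1 3 4 5 9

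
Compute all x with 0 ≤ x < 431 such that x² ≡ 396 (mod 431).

Since 431 ≡ 3 (mod 4), a square root of 396 is 396^((431+1)/4) = 396^108 mod 431.
Repeated squaring: 396^2≡363, 396^4≡314, 396^8≡328, 396^16≡265, 396^32≡403, 396^64≡353 (mod 431).
396^108 = 396^(64+32+8+4) ≡ 369 (mod 431).
Check: 369² = 136161 ≡ 396 (mod 431). The two roots are 62 and 369.

62, 369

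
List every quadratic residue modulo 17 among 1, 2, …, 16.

Square k = 1,…,8 (k and 17−k give the same square):
1²=1, 2²=4, 3²=9, 4²=16, 5²≡8, 6²≡2, 7²≡15, 8²≡13 (mod 17).
So the quadratic residues mod 17 are {1, 2, 4, 8, 9, 13, 15, 16}.

1 2 4 8 9 13 15 16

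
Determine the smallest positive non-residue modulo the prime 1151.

13

(2/1151) = +1, so 2 is a residue.
(3/1151) = +1, so 3 is a residue.
(4/1151) = +1, so 4 is a residue.
(5/1151) = +1, so 5 is a residue.
(6/1151) = +1, so 6 is a residue.
(7/1151) = +1, so 7 is a residue.
(8/1151) = +1, so 8 is a residue.
(9/1151) = +1, so 9 is a residue.
(10/1151) = +1, so 10 is a residue.
(11/1151) = +1, so 11 is a residue.
(12/1151) = +1, so 12 is a residue.
(13/1151) = −1, so 13 is the smallest positive non-residue mod 1151.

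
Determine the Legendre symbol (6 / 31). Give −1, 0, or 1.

Euler's criterion: (6/31) ≡ 6^15 (mod 31).
6^2 ≡ 5 (mod 31)
6^4 ≡ 25 (mod 31)
6^8 ≡ 5 (mod 31)
6^15 = 6^(8+4+2+1) ≡ 30 (mod 31).
Result is 30 ≡ −1, so (6/31) = −1.

-1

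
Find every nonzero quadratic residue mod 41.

1 2 4 5 8 9 10 16 18 20 21 23 25 31 32 33 36 37 39 40

Square k = 1,…,20 (k and 41−k give the same square):
1²=1, 2²=4, 3²=9, 4²=16, 5²=25, 6²=36, 7²≡8, 8²≡23, 9²≡40, 10²≡18, 11²≡39, 12²≡21, 13²≡5, 14²≡32, 15²≡20, 16²≡10, 17²≡2, 18²≡37, 19²≡33, 20²≡31 (mod 41).
So the quadratic residues mod 41 are {1, 2, 4, 5, 8, 9, 10, 16, 18, 20, 21, 23, 25, 31, 32, 33, 36, 37, 39, 40}.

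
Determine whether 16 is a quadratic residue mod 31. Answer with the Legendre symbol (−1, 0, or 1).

Euler's criterion: (16/31) ≡ 16^15 (mod 31).
16^2 ≡ 8 (mod 31)
16^4 ≡ 2 (mod 31)
16^8 ≡ 4 (mod 31)
16^15 = 16^(8+4+2+1) ≡ 1 (mod 31).
Result is 1, so (16/31) = 1.

1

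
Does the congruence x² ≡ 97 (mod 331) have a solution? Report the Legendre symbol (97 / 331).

-1

Reciprocity: 97 ≡ 1 and 331 ≡ 3 (mod 4), so (97/331) = +(331/97).
Reduce top mod 97: now compute (40/97).
Pull out 2^3: since 97 ≡ 1 (mod 8), (2/97) = +1, so (2/97)^3 = +1.
Reciprocity: 5 ≡ 1 and 97 ≡ 1 (mod 4), so (5/97) = +(97/5).
Reduce top mod 5: now compute (2/5).
Pull out 2: since 5 ≡ 5 (mod 8), (2/5) = -1.
Reached (1/5) = 1. Collecting the sign flips along the way, the symbol is -1.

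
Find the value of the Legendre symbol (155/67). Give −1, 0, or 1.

1

First reduce: 155 ≡ 21 (mod 67).
Reciprocity: 21 ≡ 1 and 67 ≡ 3 (mod 4), so (21/67) = +(67/21).
Reduce top mod 21: now compute (4/21).
Pull out 2^2: since 21 ≡ 5 (mod 8), (2/21) = -1, so (2/21)^2 = +1.
Reached (1/21) = 1. Collecting the sign flips along the way, the symbol is +1.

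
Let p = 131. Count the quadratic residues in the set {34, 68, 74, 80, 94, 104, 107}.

5

(34/131) = +1 → QR.
(68/131) = -1 → non-residue.
(74/131) = +1 → QR.
(80/131) = +1 → QR.
(94/131) = +1 → QR.
(104/131) = -1 → non-residue.
(107/131) = +1 → QR.
Total quadratic residues among the 7: 5.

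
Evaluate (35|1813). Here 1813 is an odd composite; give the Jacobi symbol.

0

Reciprocity: 35 ≡ 3 and 1813 ≡ 1 (mod 4), so (35/1813) = +(1813/35).
Reduce top mod 35: now compute (28/35).
Pull out 2^2: since 35 ≡ 3 (mod 8), (2/35) = -1, so (2/35)^2 = +1.
Reciprocity: 7 ≡ 3 and 35 ≡ 3 (mod 4), so (7/35) = −(35/7).
Reduce top mod 7: now compute (0/7).
Top reduces to 0: gcd > 1, so the symbol is 0.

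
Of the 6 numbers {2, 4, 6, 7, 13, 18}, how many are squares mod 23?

5

(2/23) = +1 → QR.
(4/23) = +1 → QR.
(6/23) = +1 → QR.
(7/23) = -1 → non-residue.
(13/23) = +1 → QR.
(18/23) = +1 → QR.
Total quadratic residues among the 6: 5.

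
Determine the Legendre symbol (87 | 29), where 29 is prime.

0

First reduce: 87 ≡ 0 (mod 29).
Top reduces to 0: gcd > 1, so the symbol is 0.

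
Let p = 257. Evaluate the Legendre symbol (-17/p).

1

First reduce: -17 ≡ 240 (mod 257).
Pull out 2^4: since 257 ≡ 1 (mod 8), (2/257) = +1, so (2/257)^4 = +1.
Reciprocity: 15 ≡ 3 and 257 ≡ 1 (mod 4), so (15/257) = +(257/15).
Reduce top mod 15: now compute (2/15).
Pull out 2: since 15 ≡ 7 (mod 8), (2/15) = +1.
Reached (1/15) = 1. Collecting the sign flips along the way, the symbol is +1.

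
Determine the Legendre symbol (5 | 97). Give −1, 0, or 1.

-1

Reciprocity: 5 ≡ 1 and 97 ≡ 1 (mod 4), so (5/97) = +(97/5).
Reduce top mod 5: now compute (2/5).
Pull out 2: since 5 ≡ 5 (mod 8), (2/5) = -1.
Reached (1/5) = 1. Collecting the sign flips along the way, the symbol is -1.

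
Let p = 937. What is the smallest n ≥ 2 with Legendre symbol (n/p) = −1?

(2/937) = +1, so 2 is a residue.
(3/937) = +1, so 3 is a residue.
(4/937) = +1, so 4 is a residue.
(5/937) = −1, so 5 is the smallest positive non-residue mod 937.

5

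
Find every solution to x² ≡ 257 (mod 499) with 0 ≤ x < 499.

Since 499 ≡ 3 (mod 4), a square root of 257 is 257^((499+1)/4) = 257^125 mod 499.
Repeated squaring: 257^2≡181, 257^4≡326, 257^8≡488, 257^16≡121, 257^32≡170, 257^64≡457 (mod 499).
257^125 = 257^(64+32+16+8+4+1) ≡ 261 (mod 499).
Check: 261² = 68121 ≡ 257 (mod 499). The two roots are 238 and 261.

238, 261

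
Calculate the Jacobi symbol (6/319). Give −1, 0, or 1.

-1

Pull out 2: since 319 ≡ 7 (mod 8), (2/319) = +1.
Reciprocity: 3 ≡ 3 and 319 ≡ 3 (mod 4), so (3/319) = −(319/3).
Reduce top mod 3: now compute (1/3).
Reached (1/3) = 1. Collecting the sign flips along the way, the symbol is -1.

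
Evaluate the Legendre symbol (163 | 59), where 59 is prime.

1

First reduce: 163 ≡ 45 (mod 59).
Reciprocity: 45 ≡ 1 and 59 ≡ 3 (mod 4), so (45/59) = +(59/45).
Reduce top mod 45: now compute (14/45).
Pull out 2: since 45 ≡ 5 (mod 8), (2/45) = -1.
Reciprocity: 7 ≡ 3 and 45 ≡ 1 (mod 4), so (7/45) = +(45/7).
Reduce top mod 7: now compute (3/7).
Reciprocity: 3 ≡ 3 and 7 ≡ 3 (mod 4), so (3/7) = −(7/3).
Reduce top mod 3: now compute (1/3).
Reached (1/3) = 1. Collecting the sign flips along the way, the symbol is +1.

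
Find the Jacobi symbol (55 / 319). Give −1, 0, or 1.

Reciprocity: 55 ≡ 3 and 319 ≡ 3 (mod 4), so (55/319) = −(319/55).
Reduce top mod 55: now compute (44/55).
Pull out 2^2: since 55 ≡ 7 (mod 8), (2/55) = +1, so (2/55)^2 = +1.
Reciprocity: 11 ≡ 3 and 55 ≡ 3 (mod 4), so (11/55) = −(55/11).
Reduce top mod 11: now compute (0/11).
Top reduces to 0: gcd > 1, so the symbol is 0.

0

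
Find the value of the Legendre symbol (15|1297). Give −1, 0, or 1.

Reciprocity: 15 ≡ 3 and 1297 ≡ 1 (mod 4), so (15/1297) = +(1297/15).
Reduce top mod 15: now compute (7/15).
Reciprocity: 7 ≡ 3 and 15 ≡ 3 (mod 4), so (7/15) = −(15/7).
Reduce top mod 7: now compute (1/7).
Reached (1/7) = 1. Collecting the sign flips along the way, the symbol is -1.

-1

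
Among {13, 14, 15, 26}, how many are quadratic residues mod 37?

1

(13/37) = -1 → non-residue.
(14/37) = -1 → non-residue.
(15/37) = -1 → non-residue.
(26/37) = +1 → QR.
Total quadratic residues among the 4: 1.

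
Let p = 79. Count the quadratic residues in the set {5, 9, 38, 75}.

3

(5/79) = +1 → QR.
(9/79) = +1 → QR.
(38/79) = +1 → QR.
(75/79) = -1 → non-residue.
Total quadratic residues among the 4: 3.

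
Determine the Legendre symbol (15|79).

Reciprocity: 15 ≡ 3 and 79 ≡ 3 (mod 4), so (15/79) = −(79/15).
Reduce top mod 15: now compute (4/15).
Pull out 2^2: since 15 ≡ 7 (mod 8), (2/15) = +1, so (2/15)^2 = +1.
Reached (1/15) = 1. Collecting the sign flips along the way, the symbol is -1.

-1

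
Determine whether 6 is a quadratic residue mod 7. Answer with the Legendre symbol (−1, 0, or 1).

Pull out 2: since 7 ≡ 7 (mod 8), (2/7) = +1.
Reciprocity: 3 ≡ 3 and 7 ≡ 3 (mod 4), so (3/7) = −(7/3).
Reduce top mod 3: now compute (1/3).
Reached (1/3) = 1. Collecting the sign flips along the way, the symbol is -1.

-1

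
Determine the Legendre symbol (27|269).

Reciprocity: 27 ≡ 3 and 269 ≡ 1 (mod 4), so (27/269) = +(269/27).
Reduce top mod 27: now compute (26/27).
Pull out 2: since 27 ≡ 3 (mod 8), (2/27) = -1.
Reciprocity: 13 ≡ 1 and 27 ≡ 3 (mod 4), so (13/27) = +(27/13).
Reduce top mod 13: now compute (1/13).
Reached (1/13) = 1. Collecting the sign flips along the way, the symbol is -1.

-1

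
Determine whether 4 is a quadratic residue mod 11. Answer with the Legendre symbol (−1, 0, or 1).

1

Euler's criterion: (4/11) ≡ 4^5 (mod 11).
4^2 ≡ 5 (mod 11)
4^4 ≡ 3 (mod 11)
4^5 = 4^(4+1) ≡ 1 (mod 11).
Result is 1, so (4/11) = 1.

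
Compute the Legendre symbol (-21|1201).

1

First reduce: -21 ≡ 1180 (mod 1201).
Pull out 2^2: since 1201 ≡ 1 (mod 8), (2/1201) = +1, so (2/1201)^2 = +1.
Reciprocity: 295 ≡ 3 and 1201 ≡ 1 (mod 4), so (295/1201) = +(1201/295).
Reduce top mod 295: now compute (21/295).
Reciprocity: 21 ≡ 1 and 295 ≡ 3 (mod 4), so (21/295) = +(295/21).
Reduce top mod 21: now compute (1/21).
Reached (1/21) = 1. Collecting the sign flips along the way, the symbol is +1.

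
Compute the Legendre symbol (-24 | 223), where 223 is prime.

1

First reduce: -24 ≡ 199 (mod 223).
Reciprocity: 199 ≡ 3 and 223 ≡ 3 (mod 4), so (199/223) = −(223/199).
Reduce top mod 199: now compute (24/199).
Pull out 2^3: since 199 ≡ 7 (mod 8), (2/199) = +1, so (2/199)^3 = +1.
Reciprocity: 3 ≡ 3 and 199 ≡ 3 (mod 4), so (3/199) = −(199/3).
Reduce top mod 3: now compute (1/3).
Reached (1/3) = 1. Collecting the sign flips along the way, the symbol is +1.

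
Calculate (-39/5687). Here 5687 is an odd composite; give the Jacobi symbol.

First reduce: -39 ≡ 5648 (mod 5687).
Pull out 2^4: since 5687 ≡ 7 (mod 8), (2/5687) = +1, so (2/5687)^4 = +1.
Reciprocity: 353 ≡ 1 and 5687 ≡ 3 (mod 4), so (353/5687) = +(5687/353).
Reduce top mod 353: now compute (39/353).
Reciprocity: 39 ≡ 3 and 353 ≡ 1 (mod 4), so (39/353) = +(353/39).
Reduce top mod 39: now compute (2/39).
Pull out 2: since 39 ≡ 7 (mod 8), (2/39) = +1.
Reached (1/39) = 1. Collecting the sign flips along the way, the symbol is +1.

1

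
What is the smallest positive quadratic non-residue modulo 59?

(2/59) = −1, so 2 is the smallest positive non-residue mod 59.

2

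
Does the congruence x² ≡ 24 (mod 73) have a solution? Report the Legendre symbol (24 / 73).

Euler's criterion: (24/73) ≡ 24^36 (mod 73).
24^2 ≡ 65 (mod 73)
24^4 ≡ 64 (mod 73)
24^8 ≡ 8 (mod 73)
24^16 ≡ 64 (mod 73)
24^32 ≡ 8 (mod 73)
24^36 = 24^(32+4) ≡ 1 (mod 73).
Result is 1, so (24/73) = 1.

1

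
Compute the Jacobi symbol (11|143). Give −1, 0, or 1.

Reciprocity: 11 ≡ 3 and 143 ≡ 3 (mod 4), so (11/143) = −(143/11).
Reduce top mod 11: now compute (0/11).
Top reduces to 0: gcd > 1, so the symbol is 0.

0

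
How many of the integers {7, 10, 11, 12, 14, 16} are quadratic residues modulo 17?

1

(7/17) = -1 → non-residue.
(10/17) = -1 → non-residue.
(11/17) = -1 → non-residue.
(12/17) = -1 → non-residue.
(14/17) = -1 → non-residue.
(16/17) = +1 → QR.
Total quadratic residues among the 6: 1.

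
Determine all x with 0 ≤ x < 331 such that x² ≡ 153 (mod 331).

22, 309

Since 331 ≡ 3 (mod 4), a square root of 153 is 153^((331+1)/4) = 153^83 mod 331.
Repeated squaring: 153^2≡239, 153^4≡189, 153^8≡304, 153^16≡67, 153^32≡186, 153^64≡172 (mod 331).
153^83 = 153^(64+16+2+1) ≡ 22 (mod 331).
Check: 22² = 484 ≡ 153 (mod 331). The two roots are 22 and 309.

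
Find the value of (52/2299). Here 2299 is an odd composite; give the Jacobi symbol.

Pull out 2^2: since 2299 ≡ 3 (mod 8), (2/2299) = -1, so (2/2299)^2 = +1.
Reciprocity: 13 ≡ 1 and 2299 ≡ 3 (mod 4), so (13/2299) = +(2299/13).
Reduce top mod 13: now compute (11/13).
Reciprocity: 11 ≡ 3 and 13 ≡ 1 (mod 4), so (11/13) = +(13/11).
Reduce top mod 11: now compute (2/11).
Pull out 2: since 11 ≡ 3 (mod 8), (2/11) = -1.
Reached (1/11) = 1. Collecting the sign flips along the way, the symbol is -1.

-1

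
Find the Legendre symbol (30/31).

Pull out 2: since 31 ≡ 7 (mod 8), (2/31) = +1.
Reciprocity: 15 ≡ 3 and 31 ≡ 3 (mod 4), so (15/31) = −(31/15).
Reduce top mod 15: now compute (1/15).
Reached (1/15) = 1. Collecting the sign flips along the way, the symbol is -1.

-1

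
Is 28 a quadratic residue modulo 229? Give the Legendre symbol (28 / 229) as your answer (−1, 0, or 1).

Pull out 2^2: since 229 ≡ 5 (mod 8), (2/229) = -1, so (2/229)^2 = +1.
Reciprocity: 7 ≡ 3 and 229 ≡ 1 (mod 4), so (7/229) = +(229/7).
Reduce top mod 7: now compute (5/7).
Reciprocity: 5 ≡ 1 and 7 ≡ 3 (mod 4), so (5/7) = +(7/5).
Reduce top mod 5: now compute (2/5).
Pull out 2: since 5 ≡ 5 (mod 8), (2/5) = -1.
Reached (1/5) = 1. Collecting the sign flips along the way, the symbol is -1.

-1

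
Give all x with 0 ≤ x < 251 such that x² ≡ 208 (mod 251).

31, 220

Since 251 ≡ 3 (mod 4), a square root of 208 is 208^((251+1)/4) = 208^63 mod 251.
Repeated squaring: 208^2≡92, 208^4≡181, 208^8≡131, 208^16≡93, 208^32≡115 (mod 251).
208^63 = 208^(32+16+8+4+2+1) ≡ 31 (mod 251).
Check: 31² = 961 ≡ 208 (mod 251). The two roots are 31 and 220.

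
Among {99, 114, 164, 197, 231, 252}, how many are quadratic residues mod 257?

(99/257) = +1 → QR.
(114/257) = +1 → QR.
(164/257) = -1 → non-residue.
(197/257) = +1 → QR.
(231/257) = +1 → QR.
(252/257) = -1 → non-residue.
Total quadratic residues among the 6: 4.

4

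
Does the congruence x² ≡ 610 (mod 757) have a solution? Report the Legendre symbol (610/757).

Euler's criterion: (610/757) ≡ 610^378 (mod 757).
610^2 ≡ 413 (mod 757)
610^4 ≡ 244 (mod 757)
610^8 ≡ 490 (mod 757)
610^16 ≡ 131 (mod 757)
610^32 ≡ 507 (mod 757)
610^64 ≡ 426 (mod 757)
610^128 ≡ 553 (mod 757)
610^256 ≡ 738 (mod 757)
610^378 = 610^(256+64+32+16+8+2) ≡ 1 (mod 757).
Result is 1, so (610/757) = 1.

1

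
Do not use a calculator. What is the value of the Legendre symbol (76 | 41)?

Euler's criterion: (76/41) ≡ 35^20 (mod 41).
35^2 ≡ 36 (mod 41)
35^4 ≡ 25 (mod 41)
35^8 ≡ 10 (mod 41)
35^16 ≡ 18 (mod 41)
35^20 = 35^(16+4) ≡ 40 (mod 41).
Result is 40 ≡ −1, so (76/41) = −1.

-1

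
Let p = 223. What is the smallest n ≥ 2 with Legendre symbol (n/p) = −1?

(2/223) = +1, so 2 is a residue.
(3/223) = −1, so 3 is the smallest positive non-residue mod 223.

3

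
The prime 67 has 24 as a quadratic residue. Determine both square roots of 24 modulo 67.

15, 52

Since 67 ≡ 3 (mod 4), a square root of 24 is 24^((67+1)/4) = 24^17 mod 67.
Repeated squaring: 24^2≡40, 24^4≡59, 24^8≡64, 24^16≡9 (mod 67).
24^17 = 24^(16+1) ≡ 15 (mod 67).
Check: 15² = 225 ≡ 24 (mod 67). The two roots are 15 and 52.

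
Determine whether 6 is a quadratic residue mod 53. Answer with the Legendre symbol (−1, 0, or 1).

1

Pull out 2: since 53 ≡ 5 (mod 8), (2/53) = -1.
Reciprocity: 3 ≡ 3 and 53 ≡ 1 (mod 4), so (3/53) = +(53/3).
Reduce top mod 3: now compute (2/3).
Pull out 2: since 3 ≡ 3 (mod 8), (2/3) = -1.
Reached (1/3) = 1. Collecting the sign flips along the way, the symbol is +1.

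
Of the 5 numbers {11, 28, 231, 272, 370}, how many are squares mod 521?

3

(11/521) = +1 → QR.
(28/521) = -1 → non-residue.
(231/521) = +1 → QR.
(272/521) = -1 → non-residue.
(370/521) = +1 → QR.
Total quadratic residues among the 5: 3.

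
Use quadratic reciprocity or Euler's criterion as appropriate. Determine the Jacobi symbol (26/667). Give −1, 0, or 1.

Pull out 2: since 667 ≡ 3 (mod 8), (2/667) = -1.
Reciprocity: 13 ≡ 1 and 667 ≡ 3 (mod 4), so (13/667) = +(667/13).
Reduce top mod 13: now compute (4/13).
Pull out 2^2: since 13 ≡ 5 (mod 8), (2/13) = -1, so (2/13)^2 = +1.
Reached (1/13) = 1. Collecting the sign flips along the way, the symbol is -1.

-1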